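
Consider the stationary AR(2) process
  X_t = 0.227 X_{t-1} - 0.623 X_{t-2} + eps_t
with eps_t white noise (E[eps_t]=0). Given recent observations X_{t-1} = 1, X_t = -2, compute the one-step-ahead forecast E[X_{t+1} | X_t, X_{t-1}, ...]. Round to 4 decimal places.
E[X_{t+1} \mid \mathcal F_t] = -1.0770

For an AR(p) model X_t = c + sum_i phi_i X_{t-i} + eps_t, the
one-step-ahead conditional mean is
  E[X_{t+1} | X_t, ...] = c + sum_i phi_i X_{t+1-i}.
Substitute known values:
  E[X_{t+1} | ...] = (0.227) * (-2) + (-0.623) * (1)
                   = -1.0770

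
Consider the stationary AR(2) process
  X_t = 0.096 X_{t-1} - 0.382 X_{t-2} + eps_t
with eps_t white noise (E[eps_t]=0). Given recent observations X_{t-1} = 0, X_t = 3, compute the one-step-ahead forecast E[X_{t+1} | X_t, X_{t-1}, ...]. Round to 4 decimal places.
E[X_{t+1} \mid \mathcal F_t] = 0.2880

For an AR(p) model X_t = c + sum_i phi_i X_{t-i} + eps_t, the
one-step-ahead conditional mean is
  E[X_{t+1} | X_t, ...] = c + sum_i phi_i X_{t+1-i}.
Substitute known values:
  E[X_{t+1} | ...] = (0.096) * (3) + (-0.382) * (0)
                   = 0.2880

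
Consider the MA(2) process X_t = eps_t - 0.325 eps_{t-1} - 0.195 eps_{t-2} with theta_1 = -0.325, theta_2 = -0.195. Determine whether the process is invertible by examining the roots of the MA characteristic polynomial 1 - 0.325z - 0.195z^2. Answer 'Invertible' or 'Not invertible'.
\text{Invertible}

The MA(q) characteristic polynomial is P(z) = 1 - 0.325z - 0.195z^2.
Invertibility requires all roots to lie outside the unit circle, i.e. |z| > 1 for every root.
Set 1 + (-0.325) z + (-0.195) z^2 = 0, i.e. a z^2 + b z + c = 0 with a = -0.195, b = -0.325, c = 1.
Discriminant D = b^2 - 4ac = (-0.325)^2 - 4*(-0.195)*1 = 0.105625 - (-0.78) = 0.885625.
D >= 0, so the roots are real: z = (-b +/- sqrt(D)) / (2a) = (0.325 +/- 0.941077) / (-0.39).
  z_1 = (0.325 + 0.941077) / (-0.39) = -3.2464,   |z_1| = 3.2464.
  z_2 = (0.325 - 0.941077) / (-0.39) = 1.5797,   |z_2| = 1.5797.
Moduli of all roots: 3.2464, 1.5797.
All moduli strictly greater than 1? Yes.
Verdict: Invertible.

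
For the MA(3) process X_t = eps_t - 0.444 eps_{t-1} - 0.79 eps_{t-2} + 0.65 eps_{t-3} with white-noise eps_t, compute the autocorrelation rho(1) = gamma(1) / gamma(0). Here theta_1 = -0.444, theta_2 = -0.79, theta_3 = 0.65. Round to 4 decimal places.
\rho(1) = -0.2704

For an MA(q) process with theta_0 = 1, the autocovariance is
  gamma(k) = sigma^2 * sum_{i=0..q-k} theta_i * theta_{i+k},
and rho(k) = gamma(k) / gamma(0). Sigma^2 cancels.
  numerator   = (1)*(-0.444) + (-0.444)*(-0.79) + (-0.79)*(0.65) = -0.60674.
  denominator = (1)^2 + (-0.444)^2 + (-0.79)^2 + (0.65)^2 = 2.243736.
  rho(1) = -0.60674 / 2.243736 = -0.2704.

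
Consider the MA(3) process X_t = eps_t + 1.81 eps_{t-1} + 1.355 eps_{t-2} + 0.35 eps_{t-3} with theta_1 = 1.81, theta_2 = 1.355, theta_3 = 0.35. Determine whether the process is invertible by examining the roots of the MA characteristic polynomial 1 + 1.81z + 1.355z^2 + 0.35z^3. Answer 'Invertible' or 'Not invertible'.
\text{Invertible}

The MA(q) characteristic polynomial is P(z) = 1 + 1.81z + 1.355z^2 + 0.35z^3.
Invertibility requires all roots to lie outside the unit circle, i.e. |z| > 1 for every root.
Degree 3: look for a simple real root z0 first, then factor out (1 - z/z0) and solve the remaining quadratic.
Testing z0 = -2: P(-2) = 1 + (1.81)(-2) + (1.355)(-2)^2 + (0.35)(-2)^3
  = 1 + (-3.62) + (5.42) + (-2.8) = 0.  So z_0 = -2 is a root, |z_0| = 2.
Divide out the factor (1 + 0.5 z) = (1 - z/z0) (since 1/z0 = -0.5):
  P(z) = (1 + 0.5 z)(1 + (1.31) z + (0.7) z^2)
  [check: z-coef 1.31 - (-0.5) = 1.81; z^2-coef 0.7 - (-0.5)(1.31) = 1.355; z^3-coef -(-0.5)(0.7) = 0.35.]
Remaining roots from the quadratic factor 1 + (1.31) z + (0.7) z^2:
  Set 1 + (1.31) z + (0.7) z^2 = 0, i.e. a z^2 + b z + c = 0 with a = 0.7, b = 1.31, c = 1.
  Discriminant D = b^2 - 4ac = (1.31)^2 - 4*(0.7)*1 = 1.7161 - (2.8) = -1.0839.
  D < 0, so the roots are the complex-conjugate pair z = (-b +/- i sqrt(-D)) / (2a) = -0.9357 +/- 0.7436i.
  For a conjugate pair |z|^2 = z * conj(z) = (product of roots) = c/a = 1/(0.7) = 1.428571, so |z| = sqrt(1.428571) = 1.1952 for both roots.
Moduli of all roots: 2.0000, 1.1952, 1.1952.
All moduli strictly greater than 1? Yes.
Verdict: Invertible.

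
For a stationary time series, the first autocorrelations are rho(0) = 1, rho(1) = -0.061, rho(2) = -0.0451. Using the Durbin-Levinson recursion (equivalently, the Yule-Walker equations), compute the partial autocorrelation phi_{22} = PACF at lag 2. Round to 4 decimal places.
\phi_{22} = -0.0490

The PACF at lag k is phi_{kk}, the last component of the solution
to the Yule-Walker system G_k phi = r_k where
  (G_k)_{ij} = rho(|i - j|), (r_k)_i = rho(i), i,j = 1..k.
Equivalently, Durbin-Levinson gives phi_{kk} iteratively:
  phi_{11} = rho(1)
  phi_{kk} = [rho(k) - sum_{j=1..k-1} phi_{k-1,j} rho(k-j)]
            / [1 - sum_{j=1..k-1} phi_{k-1,j} rho(j)],
  phi_{k,j} = phi_{k-1,j} - phi_{kk} phi_{k-1,k-j},  j = 1..k-1.
Step k = 1:
  phi_11 = rho(1) = -0.061.
Step k = 2:
  phi_22 = [rho(2) - phi_11 rho(1)] / [1 - phi_11 rho(1)] = [-0.0451 - (-0.061)(-0.061)] / [1 - (-0.061)(-0.061)]
         = -0.048821 / 0.996279 = -0.049.
Therefore phi_{22} = -0.0490.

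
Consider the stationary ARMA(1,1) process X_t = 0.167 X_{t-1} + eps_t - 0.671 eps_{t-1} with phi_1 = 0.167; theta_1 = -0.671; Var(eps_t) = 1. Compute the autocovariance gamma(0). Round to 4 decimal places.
\gamma(0) = 1.2613

Multiply the model equation by X_{t-k} and take expectations. With theta_0 = psi_0 = 1 and psi_j the MA(infinity) weights, this gives
  gamma(k) - sum_i phi_i gamma(k-i) = c_k,
  c_k = sigma^2 * sum_{j=k..q} theta_j psi_{j-k}   (c_k = 0 for k > q),
using gamma(-m) = gamma(m).
psi-weights needed (psi_j = theta_j + sum_i phi_i psi_{j-i}):
  psi_1 = theta_1 + phi_1 = -0.671 + (0.167) = -0.504
Right-hand sides:
  c_0 = sigma^2 (1 + theta_1 psi_1) = 1 * (1 + (-0.671)(-0.504)) = 1 * 1.338184 = 1.338184
  c_1 = sigma^2 theta_1 = 1 * (-0.671) = -0.671
  c_2 = 0
Equations for k = 0 and k = 1 (AR order 1):
  gamma(0) = phi_1 gamma(1) + c_0
  gamma(1) = phi_1 gamma(0) + c_1
Substituting the second into the first: gamma(0) (1 - phi_1^2) = c_0 + phi_1 c_1, so
  gamma(0) = (c_0 + phi_1 c_1) / (1 - phi_1^2) = (1.338184 + (0.167)(-0.671)) / (1 - (0.167)^2) = 1.226127 / 0.972111 = 1.261303.
Therefore gamma(0) = 1.2613 (to 4 decimal places).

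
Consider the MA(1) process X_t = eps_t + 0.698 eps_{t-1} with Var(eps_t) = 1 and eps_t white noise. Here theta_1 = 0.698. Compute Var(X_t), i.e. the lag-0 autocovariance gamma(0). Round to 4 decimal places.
\gamma(0) = 1.4872

For an MA(q) process X_t = eps_t + sum_i theta_i eps_{t-i} with
Var(eps_t) = sigma^2, the variance is
  gamma(0) = sigma^2 * (1 + sum_i theta_i^2).
  sum_i theta_i^2 = (0.698)^2 = 0.487204.
  gamma(0) = 1 * (1 + 0.487204) = 1 * 1.487204 = 1.487204, which rounds to 1.4872.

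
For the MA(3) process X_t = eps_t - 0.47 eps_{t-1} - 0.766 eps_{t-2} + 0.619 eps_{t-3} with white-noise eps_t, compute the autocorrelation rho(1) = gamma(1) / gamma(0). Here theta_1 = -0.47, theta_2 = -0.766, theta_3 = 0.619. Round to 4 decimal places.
\rho(1) = -0.2666

For an MA(q) process with theta_0 = 1, the autocovariance is
  gamma(k) = sigma^2 * sum_{i=0..q-k} theta_i * theta_{i+k},
and rho(k) = gamma(k) / gamma(0). Sigma^2 cancels.
  numerator   = (1)*(-0.47) + (-0.47)*(-0.766) + (-0.766)*(0.619) = -0.584134.
  denominator = (1)^2 + (-0.47)^2 + (-0.766)^2 + (0.619)^2 = 2.190817.
  rho(1) = -0.584134 / 2.190817 = -0.2666.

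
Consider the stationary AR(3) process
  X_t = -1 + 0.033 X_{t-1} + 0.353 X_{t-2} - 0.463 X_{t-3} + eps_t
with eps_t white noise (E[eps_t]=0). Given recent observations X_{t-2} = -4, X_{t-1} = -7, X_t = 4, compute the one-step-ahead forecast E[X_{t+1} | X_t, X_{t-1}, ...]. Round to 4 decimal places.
E[X_{t+1} \mid \mathcal F_t] = -1.4870

For an AR(p) model X_t = c + sum_i phi_i X_{t-i} + eps_t, the
one-step-ahead conditional mean is
  E[X_{t+1} | X_t, ...] = c + sum_i phi_i X_{t+1-i}.
Substitute known values:
  E[X_{t+1} | ...] = -1 + (0.033) * (4) + (0.353) * (-7) + (-0.463) * (-4)
                   = -1.4870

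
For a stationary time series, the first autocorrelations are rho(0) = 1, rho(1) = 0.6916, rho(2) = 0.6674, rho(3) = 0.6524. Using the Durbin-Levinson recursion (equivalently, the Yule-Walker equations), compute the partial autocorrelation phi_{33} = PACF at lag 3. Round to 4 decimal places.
\phi_{33} = 0.2371

The PACF at lag k is phi_{kk}, the last component of the solution
to the Yule-Walker system G_k phi = r_k where
  (G_k)_{ij} = rho(|i - j|), (r_k)_i = rho(i), i,j = 1..k.
Equivalently, Durbin-Levinson gives phi_{kk} iteratively:
  phi_{11} = rho(1)
  phi_{kk} = [rho(k) - sum_{j=1..k-1} phi_{k-1,j} rho(k-j)]
            / [1 - sum_{j=1..k-1} phi_{k-1,j} rho(j)],
  phi_{k,j} = phi_{k-1,j} - phi_{kk} phi_{k-1,k-j},  j = 1..k-1.
Step k = 1:
  phi_11 = rho(1) = 0.6916.
Step k = 2:
  phi_22 = [rho(2) - phi_11 rho(1)] / [1 - phi_11 rho(1)] = [0.6674 - (0.6916)(0.6916)] / [1 - (0.6916)(0.6916)]
         = 0.18908944 / 0.52168944 = 0.362456.
  Update: phi_21 = phi_11 - phi_22 phi_11 = 0.6916 - (0.362456)(0.6916) = 0.440925.
Step k = 3:
  phi_33 = [rho(3) - phi_21 rho(2) - phi_22 rho(1)] / [1 - phi_21 rho(1) - phi_22 rho(2)]
    numerator   = 0.6524 - (0.440925)(0.6674) - (0.362456)(0.6916) = 0.10745181
    denominator = 1 - (0.440925)(0.6916) - (0.362456)(0.6674) = 0.45315285
  phi_33 = 0.10745181 / 0.45315285 = 0.2371.
Therefore phi_{33} = 0.2371.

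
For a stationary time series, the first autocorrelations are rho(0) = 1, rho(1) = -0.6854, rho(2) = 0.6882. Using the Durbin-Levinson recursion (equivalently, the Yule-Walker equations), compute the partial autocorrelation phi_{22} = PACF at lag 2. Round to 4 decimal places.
\phi_{22} = 0.4119

The PACF at lag k is phi_{kk}, the last component of the solution
to the Yule-Walker system G_k phi = r_k where
  (G_k)_{ij} = rho(|i - j|), (r_k)_i = rho(i), i,j = 1..k.
Equivalently, Durbin-Levinson gives phi_{kk} iteratively:
  phi_{11} = rho(1)
  phi_{kk} = [rho(k) - sum_{j=1..k-1} phi_{k-1,j} rho(k-j)]
            / [1 - sum_{j=1..k-1} phi_{k-1,j} rho(j)],
  phi_{k,j} = phi_{k-1,j} - phi_{kk} phi_{k-1,k-j},  j = 1..k-1.
Step k = 1:
  phi_11 = rho(1) = -0.6854.
Step k = 2:
  phi_22 = [rho(2) - phi_11 rho(1)] / [1 - phi_11 rho(1)] = [0.6882 - (-0.6854)(-0.6854)] / [1 - (-0.6854)(-0.6854)]
         = 0.21842684 / 0.53022684 = 0.4119.
Therefore phi_{22} = 0.4119.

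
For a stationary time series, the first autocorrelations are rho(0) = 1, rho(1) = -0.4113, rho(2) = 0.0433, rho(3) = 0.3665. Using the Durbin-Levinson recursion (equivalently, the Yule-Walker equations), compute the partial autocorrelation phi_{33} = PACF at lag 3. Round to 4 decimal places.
\phi_{33} = 0.4000

The PACF at lag k is phi_{kk}, the last component of the solution
to the Yule-Walker system G_k phi = r_k where
  (G_k)_{ij} = rho(|i - j|), (r_k)_i = rho(i), i,j = 1..k.
Equivalently, Durbin-Levinson gives phi_{kk} iteratively:
  phi_{11} = rho(1)
  phi_{kk} = [rho(k) - sum_{j=1..k-1} phi_{k-1,j} rho(k-j)]
            / [1 - sum_{j=1..k-1} phi_{k-1,j} rho(j)],
  phi_{k,j} = phi_{k-1,j} - phi_{kk} phi_{k-1,k-j},  j = 1..k-1.
Step k = 1:
  phi_11 = rho(1) = -0.4113.
Step k = 2:
  phi_22 = [rho(2) - phi_11 rho(1)] / [1 - phi_11 rho(1)] = [0.0433 - (-0.4113)(-0.4113)] / [1 - (-0.4113)(-0.4113)]
         = -0.12586769 / 0.83083231 = -0.151496.
  Update: phi_21 = phi_11 - phi_22 phi_11 = -0.4113 - (-0.151496)(-0.4113) = -0.47361.
Step k = 3:
  phi_33 = [rho(3) - phi_21 rho(2) - phi_22 rho(1)] / [1 - phi_21 rho(1) - phi_22 rho(2)]
    numerator   = 0.3665 - (-0.47361)(0.0433) - (-0.151496)(-0.4113) = 0.32469706
    denominator = 1 - (-0.47361)(-0.4113) - (-0.151496)(0.0433) = 0.81176387
  phi_33 = 0.32469706 / 0.81176387 = 0.4.
Therefore phi_{33} = 0.4000.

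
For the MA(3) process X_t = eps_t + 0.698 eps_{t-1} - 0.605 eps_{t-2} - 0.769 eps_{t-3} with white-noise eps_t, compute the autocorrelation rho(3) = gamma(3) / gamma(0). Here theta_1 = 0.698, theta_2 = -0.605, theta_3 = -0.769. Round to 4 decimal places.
\rho(3) = -0.3146

For an MA(q) process with theta_0 = 1, the autocovariance is
  gamma(k) = sigma^2 * sum_{i=0..q-k} theta_i * theta_{i+k},
and rho(k) = gamma(k) / gamma(0). Sigma^2 cancels.
  numerator   = (1)*(-0.769) = -0.769.
  denominator = (1)^2 + (0.698)^2 + (-0.605)^2 + (-0.769)^2 = 2.44459.
  rho(3) = -0.769 / 2.44459 = -0.3146.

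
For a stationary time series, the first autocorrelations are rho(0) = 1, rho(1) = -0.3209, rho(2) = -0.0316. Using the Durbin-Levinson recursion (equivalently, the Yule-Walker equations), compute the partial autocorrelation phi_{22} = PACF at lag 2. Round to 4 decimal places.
\phi_{22} = -0.1500

The PACF at lag k is phi_{kk}, the last component of the solution
to the Yule-Walker system G_k phi = r_k where
  (G_k)_{ij} = rho(|i - j|), (r_k)_i = rho(i), i,j = 1..k.
Equivalently, Durbin-Levinson gives phi_{kk} iteratively:
  phi_{11} = rho(1)
  phi_{kk} = [rho(k) - sum_{j=1..k-1} phi_{k-1,j} rho(k-j)]
            / [1 - sum_{j=1..k-1} phi_{k-1,j} rho(j)],
  phi_{k,j} = phi_{k-1,j} - phi_{kk} phi_{k-1,k-j},  j = 1..k-1.
Step k = 1:
  phi_11 = rho(1) = -0.3209.
Step k = 2:
  phi_22 = [rho(2) - phi_11 rho(1)] / [1 - phi_11 rho(1)] = [-0.0316 - (-0.3209)(-0.3209)] / [1 - (-0.3209)(-0.3209)]
         = -0.13457681 / 0.89702319 = -0.15.
Therefore phi_{22} = -0.1500.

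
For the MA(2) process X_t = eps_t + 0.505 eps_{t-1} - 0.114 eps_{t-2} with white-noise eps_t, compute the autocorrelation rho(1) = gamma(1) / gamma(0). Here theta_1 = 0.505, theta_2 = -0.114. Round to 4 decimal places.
\rho(1) = 0.3529

For an MA(q) process with theta_0 = 1, the autocovariance is
  gamma(k) = sigma^2 * sum_{i=0..q-k} theta_i * theta_{i+k},
and rho(k) = gamma(k) / gamma(0). Sigma^2 cancels.
  numerator   = (1)*(0.505) + (0.505)*(-0.114) = 0.44743.
  denominator = (1)^2 + (0.505)^2 + (-0.114)^2 = 1.268021.
  rho(1) = 0.44743 / 1.268021 = 0.3529.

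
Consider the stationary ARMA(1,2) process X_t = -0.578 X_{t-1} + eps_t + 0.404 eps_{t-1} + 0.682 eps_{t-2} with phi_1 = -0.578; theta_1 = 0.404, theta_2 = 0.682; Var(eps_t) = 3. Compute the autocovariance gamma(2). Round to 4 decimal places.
\gamma(2) = 3.5056

Multiply the model equation by X_{t-k} and take expectations. With theta_0 = psi_0 = 1 and psi_j the MA(infinity) weights, this gives
  gamma(k) - sum_i phi_i gamma(k-i) = c_k,
  c_k = sigma^2 * sum_{j=k..q} theta_j psi_{j-k}   (c_k = 0 for k > q),
using gamma(-m) = gamma(m).
psi-weights needed (psi_j = theta_j + sum_i phi_i psi_{j-i}):
  psi_1 = theta_1 + phi_1 = 0.404 + (-0.578) = -0.174
  psi_2 = theta_2 + phi_1 psi_1 = 0.682 + (-0.578)(-0.174) = 0.782572
Right-hand sides:
  c_0 = sigma^2 (1 + theta_1 psi_1 + theta_2 psi_2) = 3 * (1 + (0.404)(-0.174) + (0.682)(0.782572)) = 3 * 1.463418 = 4.390254
  c_1 = sigma^2 (theta_1 + theta_2 psi_1) = 3 * (0.404 + (0.682)(-0.174)) = 0.855996
  c_2 = sigma^2 theta_2 = 3 * (0.682) = 2.046
Equations for k = 0 and k = 1 (AR order 1):
  gamma(0) = phi_1 gamma(1) + c_0
  gamma(1) = phi_1 gamma(0) + c_1
Substituting the second into the first: gamma(0) (1 - phi_1^2) = c_0 + phi_1 c_1, so
  gamma(0) = (c_0 + phi_1 c_1) / (1 - phi_1^2) = (4.390254 + (-0.578)(0.855996)) / (1 - (-0.578)^2) = 3.895489 / 0.665916 = 5.84982.
  gamma(1) = phi_1 gamma(0) + c_1 = (-0.578)(5.84982) + (0.855996) = -2.5252.
For k = 2: gamma(2) = phi_1 gamma(1) + c_2
  = (-0.578)(-2.5252) + (2.046) = 3.505566.
Therefore gamma(2) = 3.5056 (to 4 decimal places).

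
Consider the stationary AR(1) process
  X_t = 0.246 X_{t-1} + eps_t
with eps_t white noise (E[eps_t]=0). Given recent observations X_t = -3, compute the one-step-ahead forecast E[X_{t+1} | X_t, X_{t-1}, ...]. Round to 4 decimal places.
E[X_{t+1} \mid \mathcal F_t] = -0.7380

For an AR(p) model X_t = c + sum_i phi_i X_{t-i} + eps_t, the
one-step-ahead conditional mean is
  E[X_{t+1} | X_t, ...] = c + sum_i phi_i X_{t+1-i}.
Substitute known values:
  E[X_{t+1} | ...] = (0.246) * (-3)
                   = -0.7380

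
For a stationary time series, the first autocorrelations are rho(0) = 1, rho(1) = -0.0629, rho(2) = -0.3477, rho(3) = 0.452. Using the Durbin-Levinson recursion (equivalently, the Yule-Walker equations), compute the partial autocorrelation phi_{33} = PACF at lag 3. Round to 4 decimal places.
\phi_{33} = 0.4590

The PACF at lag k is phi_{kk}, the last component of the solution
to the Yule-Walker system G_k phi = r_k where
  (G_k)_{ij} = rho(|i - j|), (r_k)_i = rho(i), i,j = 1..k.
Equivalently, Durbin-Levinson gives phi_{kk} iteratively:
  phi_{11} = rho(1)
  phi_{kk} = [rho(k) - sum_{j=1..k-1} phi_{k-1,j} rho(k-j)]
            / [1 - sum_{j=1..k-1} phi_{k-1,j} rho(j)],
  phi_{k,j} = phi_{k-1,j} - phi_{kk} phi_{k-1,k-j},  j = 1..k-1.
Step k = 1:
  phi_11 = rho(1) = -0.0629.
Step k = 2:
  phi_22 = [rho(2) - phi_11 rho(1)] / [1 - phi_11 rho(1)] = [-0.3477 - (-0.0629)(-0.0629)] / [1 - (-0.0629)(-0.0629)]
         = -0.35165641 / 0.99604359 = -0.353053.
  Update: phi_21 = phi_11 - phi_22 phi_11 = -0.0629 - (-0.353053)(-0.0629) = -0.085107.
Step k = 3:
  phi_33 = [rho(3) - phi_21 rho(2) - phi_22 rho(1)] / [1 - phi_21 rho(1) - phi_22 rho(2)]
    numerator   = 0.452 - (-0.085107)(-0.3477) - (-0.353053)(-0.0629) = 0.40020123
    denominator = 1 - (-0.085107)(-0.0629) - (-0.353053)(-0.3477) = 0.87189016
  phi_33 = 0.40020123 / 0.87189016 = 0.459.
Therefore phi_{33} = 0.4590.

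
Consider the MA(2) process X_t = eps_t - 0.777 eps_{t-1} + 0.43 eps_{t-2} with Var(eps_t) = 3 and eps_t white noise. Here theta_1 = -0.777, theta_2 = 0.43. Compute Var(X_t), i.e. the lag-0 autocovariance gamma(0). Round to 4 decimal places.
\gamma(0) = 5.3659

For an MA(q) process X_t = eps_t + sum_i theta_i eps_{t-i} with
Var(eps_t) = sigma^2, the variance is
  gamma(0) = sigma^2 * (1 + sum_i theta_i^2).
  sum_i theta_i^2 = (-0.777)^2 + (0.43)^2 = 0.603729 + 0.1849 = 0.788629.
  gamma(0) = 3 * (1 + 0.788629) = 3 * 1.788629 = 5.365887, which rounds to 5.3659.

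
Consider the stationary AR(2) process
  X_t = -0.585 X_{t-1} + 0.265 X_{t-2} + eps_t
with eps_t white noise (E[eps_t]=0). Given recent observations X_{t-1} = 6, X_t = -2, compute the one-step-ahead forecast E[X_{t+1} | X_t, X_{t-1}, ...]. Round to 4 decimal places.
E[X_{t+1} \mid \mathcal F_t] = 2.7600

For an AR(p) model X_t = c + sum_i phi_i X_{t-i} + eps_t, the
one-step-ahead conditional mean is
  E[X_{t+1} | X_t, ...] = c + sum_i phi_i X_{t+1-i}.
Substitute known values:
  E[X_{t+1} | ...] = (-0.585) * (-2) + (0.265) * (6)
                   = 2.7600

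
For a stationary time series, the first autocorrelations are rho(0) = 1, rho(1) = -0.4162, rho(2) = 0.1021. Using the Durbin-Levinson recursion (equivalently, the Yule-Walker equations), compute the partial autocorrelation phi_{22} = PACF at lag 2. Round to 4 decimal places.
\phi_{22} = -0.0860

The PACF at lag k is phi_{kk}, the last component of the solution
to the Yule-Walker system G_k phi = r_k where
  (G_k)_{ij} = rho(|i - j|), (r_k)_i = rho(i), i,j = 1..k.
Equivalently, Durbin-Levinson gives phi_{kk} iteratively:
  phi_{11} = rho(1)
  phi_{kk} = [rho(k) - sum_{j=1..k-1} phi_{k-1,j} rho(k-j)]
            / [1 - sum_{j=1..k-1} phi_{k-1,j} rho(j)],
  phi_{k,j} = phi_{k-1,j} - phi_{kk} phi_{k-1,k-j},  j = 1..k-1.
Step k = 1:
  phi_11 = rho(1) = -0.4162.
Step k = 2:
  phi_22 = [rho(2) - phi_11 rho(1)] / [1 - phi_11 rho(1)] = [0.1021 - (-0.4162)(-0.4162)] / [1 - (-0.4162)(-0.4162)]
         = -0.07112244 / 0.82677756 = -0.086.
Therefore phi_{22} = -0.0860.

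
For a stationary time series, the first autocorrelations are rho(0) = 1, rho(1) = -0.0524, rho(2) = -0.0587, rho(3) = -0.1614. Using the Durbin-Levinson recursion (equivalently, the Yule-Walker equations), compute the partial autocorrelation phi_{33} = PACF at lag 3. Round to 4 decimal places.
\phi_{33} = -0.1690

The PACF at lag k is phi_{kk}, the last component of the solution
to the Yule-Walker system G_k phi = r_k where
  (G_k)_{ij} = rho(|i - j|), (r_k)_i = rho(i), i,j = 1..k.
Equivalently, Durbin-Levinson gives phi_{kk} iteratively:
  phi_{11} = rho(1)
  phi_{kk} = [rho(k) - sum_{j=1..k-1} phi_{k-1,j} rho(k-j)]
            / [1 - sum_{j=1..k-1} phi_{k-1,j} rho(j)],
  phi_{k,j} = phi_{k-1,j} - phi_{kk} phi_{k-1,k-j},  j = 1..k-1.
Step k = 1:
  phi_11 = rho(1) = -0.0524.
Step k = 2:
  phi_22 = [rho(2) - phi_11 rho(1)] / [1 - phi_11 rho(1)] = [-0.0587 - (-0.0524)(-0.0524)] / [1 - (-0.0524)(-0.0524)]
         = -0.06144576 / 0.99725424 = -0.061615.
  Update: phi_21 = phi_11 - phi_22 phi_11 = -0.0524 - (-0.061615)(-0.0524) = -0.055629.
Step k = 3:
  phi_33 = [rho(3) - phi_21 rho(2) - phi_22 rho(1)] / [1 - phi_21 rho(1) - phi_22 rho(2)]
    numerator   = -0.1614 - (-0.055629)(-0.0587) - (-0.061615)(-0.0524) = -0.16789402
    denominator = 1 - (-0.055629)(-0.0524) - (-0.061615)(-0.0587) = 0.99346826
  phi_33 = -0.16789402 / 0.99346826 = -0.169.
Therefore phi_{33} = -0.1690.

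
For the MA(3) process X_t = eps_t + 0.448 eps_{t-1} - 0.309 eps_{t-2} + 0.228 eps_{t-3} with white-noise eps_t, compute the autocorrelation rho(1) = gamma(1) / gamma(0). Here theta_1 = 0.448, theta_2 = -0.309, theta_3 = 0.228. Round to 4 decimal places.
\rho(1) = 0.1774

For an MA(q) process with theta_0 = 1, the autocovariance is
  gamma(k) = sigma^2 * sum_{i=0..q-k} theta_i * theta_{i+k},
and rho(k) = gamma(k) / gamma(0). Sigma^2 cancels.
  numerator   = (1)*(0.448) + (0.448)*(-0.309) + (-0.309)*(0.228) = 0.239116.
  denominator = (1)^2 + (0.448)^2 + (-0.309)^2 + (0.228)^2 = 1.348169.
  rho(1) = 0.239116 / 1.348169 = 0.1774.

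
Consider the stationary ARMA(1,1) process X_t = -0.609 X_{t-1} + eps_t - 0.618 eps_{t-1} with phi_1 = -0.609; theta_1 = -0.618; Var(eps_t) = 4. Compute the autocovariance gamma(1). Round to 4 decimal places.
\gamma(1) = -10.7375

Multiply the model equation by X_{t-k} and take expectations. With theta_0 = psi_0 = 1 and psi_j the MA(infinity) weights, this gives
  gamma(k) - sum_i phi_i gamma(k-i) = c_k,
  c_k = sigma^2 * sum_{j=k..q} theta_j psi_{j-k}   (c_k = 0 for k > q),
using gamma(-m) = gamma(m).
psi-weights needed (psi_j = theta_j + sum_i phi_i psi_{j-i}):
  psi_1 = theta_1 + phi_1 = -0.618 + (-0.609) = -1.227
Right-hand sides:
  c_0 = sigma^2 (1 + theta_1 psi_1) = 4 * (1 + (-0.618)(-1.227)) = 4 * 1.758286 = 7.033144
  c_1 = sigma^2 theta_1 = 4 * (-0.618) = -2.472
  c_2 = 0
Equations for k = 0 and k = 1 (AR order 1):
  gamma(0) = phi_1 gamma(1) + c_0
  gamma(1) = phi_1 gamma(0) + c_1
Substituting the second into the first: gamma(0) (1 - phi_1^2) = c_0 + phi_1 c_1, so
  gamma(0) = (c_0 + phi_1 c_1) / (1 - phi_1^2) = (7.033144 + (-0.609)(-2.472)) / (1 - (-0.609)^2) = 8.538592 / 0.629119 = 13.5723.
  gamma(1) = phi_1 gamma(0) + c_1 = (-0.609)(13.5723) + (-2.472) = -10.737531.
Therefore gamma(1) = -10.7375 (to 4 decimal places).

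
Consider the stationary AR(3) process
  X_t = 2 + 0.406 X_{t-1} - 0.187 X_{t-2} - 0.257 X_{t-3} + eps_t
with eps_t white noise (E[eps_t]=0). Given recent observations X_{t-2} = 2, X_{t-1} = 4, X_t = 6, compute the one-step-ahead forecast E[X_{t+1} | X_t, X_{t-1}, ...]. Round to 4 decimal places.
E[X_{t+1} \mid \mathcal F_t] = 3.1740

For an AR(p) model X_t = c + sum_i phi_i X_{t-i} + eps_t, the
one-step-ahead conditional mean is
  E[X_{t+1} | X_t, ...] = c + sum_i phi_i X_{t+1-i}.
Substitute known values:
  E[X_{t+1} | ...] = 2 + (0.406) * (6) + (-0.187) * (4) + (-0.257) * (2)
                   = 3.1740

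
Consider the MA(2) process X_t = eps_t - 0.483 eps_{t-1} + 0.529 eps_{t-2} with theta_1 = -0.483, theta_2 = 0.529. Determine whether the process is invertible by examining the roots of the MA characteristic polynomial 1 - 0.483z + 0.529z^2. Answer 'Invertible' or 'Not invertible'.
\text{Invertible}

The MA(q) characteristic polynomial is P(z) = 1 - 0.483z + 0.529z^2.
Invertibility requires all roots to lie outside the unit circle, i.e. |z| > 1 for every root.
Set 1 + (-0.483) z + (0.529) z^2 = 0, i.e. a z^2 + b z + c = 0 with a = 0.529, b = -0.483, c = 1.
Discriminant D = b^2 - 4ac = (-0.483)^2 - 4*(0.529)*1 = 0.233289 - (2.116) = -1.882711.
D < 0, so the roots are the complex-conjugate pair z = (-b +/- i sqrt(-D)) / (2a) = 0.4565 +/- 1.2969i.
For a conjugate pair |z|^2 = z * conj(z) = (product of roots) = c/a = 1/(0.529) = 1.890359, so |z| = sqrt(1.890359) = 1.3749 for both roots.
Moduli of all roots: 1.3749, 1.3749.
All moduli strictly greater than 1? Yes.
Verdict: Invertible.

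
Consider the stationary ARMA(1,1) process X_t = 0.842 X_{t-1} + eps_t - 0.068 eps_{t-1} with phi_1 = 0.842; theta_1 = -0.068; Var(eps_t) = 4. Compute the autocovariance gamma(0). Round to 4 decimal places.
\gamma(0) = 12.2337

Multiply the model equation by X_{t-k} and take expectations. With theta_0 = psi_0 = 1 and psi_j the MA(infinity) weights, this gives
  gamma(k) - sum_i phi_i gamma(k-i) = c_k,
  c_k = sigma^2 * sum_{j=k..q} theta_j psi_{j-k}   (c_k = 0 for k > q),
using gamma(-m) = gamma(m).
psi-weights needed (psi_j = theta_j + sum_i phi_i psi_{j-i}):
  psi_1 = theta_1 + phi_1 = -0.068 + (0.842) = 0.774
Right-hand sides:
  c_0 = sigma^2 (1 + theta_1 psi_1) = 4 * (1 + (-0.068)(0.774)) = 4 * 0.947368 = 3.789472
  c_1 = sigma^2 theta_1 = 4 * (-0.068) = -0.272
  c_2 = 0
Equations for k = 0 and k = 1 (AR order 1):
  gamma(0) = phi_1 gamma(1) + c_0
  gamma(1) = phi_1 gamma(0) + c_1
Substituting the second into the first: gamma(0) (1 - phi_1^2) = c_0 + phi_1 c_1, so
  gamma(0) = (c_0 + phi_1 c_1) / (1 - phi_1^2) = (3.789472 + (0.842)(-0.272)) / (1 - (0.842)^2) = 3.560448 / 0.291036 = 12.233703.
Therefore gamma(0) = 12.2337 (to 4 decimal places).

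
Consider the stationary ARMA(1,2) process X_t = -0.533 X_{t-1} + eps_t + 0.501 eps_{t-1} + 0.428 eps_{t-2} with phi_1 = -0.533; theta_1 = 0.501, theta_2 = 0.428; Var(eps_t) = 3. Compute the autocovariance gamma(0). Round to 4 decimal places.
\gamma(0) = 3.8331

Multiply the model equation by X_{t-k} and take expectations. With theta_0 = psi_0 = 1 and psi_j the MA(infinity) weights, this gives
  gamma(k) - sum_i phi_i gamma(k-i) = c_k,
  c_k = sigma^2 * sum_{j=k..q} theta_j psi_{j-k}   (c_k = 0 for k > q),
using gamma(-m) = gamma(m).
psi-weights needed (psi_j = theta_j + sum_i phi_i psi_{j-i}):
  psi_1 = theta_1 + phi_1 = 0.501 + (-0.533) = -0.032
  psi_2 = theta_2 + phi_1 psi_1 = 0.428 + (-0.533)(-0.032) = 0.445056
Right-hand sides:
  c_0 = sigma^2 (1 + theta_1 psi_1 + theta_2 psi_2) = 3 * (1 + (0.501)(-0.032) + (0.428)(0.445056)) = 3 * 1.174452 = 3.523356
  c_1 = sigma^2 (theta_1 + theta_2 psi_1) = 3 * (0.501 + (0.428)(-0.032)) = 1.461912
  c_2 = sigma^2 theta_2 = 3 * (0.428) = 1.284
Equations for k = 0 and k = 1 (AR order 1):
  gamma(0) = phi_1 gamma(1) + c_0
  gamma(1) = phi_1 gamma(0) + c_1
Substituting the second into the first: gamma(0) (1 - phi_1^2) = c_0 + phi_1 c_1, so
  gamma(0) = (c_0 + phi_1 c_1) / (1 - phi_1^2) = (3.523356 + (-0.533)(1.461912)) / (1 - (-0.533)^2) = 2.744157 / 0.715911 = 3.833098.
Therefore gamma(0) = 3.8331 (to 4 decimal places).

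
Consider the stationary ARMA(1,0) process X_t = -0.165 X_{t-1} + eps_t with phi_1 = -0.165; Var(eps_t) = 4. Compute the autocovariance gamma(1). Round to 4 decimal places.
\gamma(1) = -0.6785

Multiply the model equation by X_{t-k} and take expectations. With theta_0 = psi_0 = 1 and psi_j the MA(infinity) weights, this gives
  gamma(k) - sum_i phi_i gamma(k-i) = c_k,
  c_k = sigma^2 * sum_{j=k..q} theta_j psi_{j-k}   (c_k = 0 for k > q),
using gamma(-m) = gamma(m).
Pure AR (q = 0): c_0 = sigma^2 = 4, c_k = 0 for k >= 1.
Equations for k = 0 and k = 1 (AR order 1):
  gamma(0) = phi_1 gamma(1) + c_0
  gamma(1) = phi_1 gamma(0) + c_1
Substituting the second into the first: gamma(0) (1 - phi_1^2) = c_0 + phi_1 c_1, so
  gamma(0) = c_0 / (1 - phi_1^2) = 4 / (1 - (-0.165)^2) = 4 / 0.972775 = 4.111948.
  gamma(1) = phi_1 gamma(0) = (-0.165)(4.111948) = -0.678471.
Therefore gamma(1) = -0.6785 (to 4 decimal places).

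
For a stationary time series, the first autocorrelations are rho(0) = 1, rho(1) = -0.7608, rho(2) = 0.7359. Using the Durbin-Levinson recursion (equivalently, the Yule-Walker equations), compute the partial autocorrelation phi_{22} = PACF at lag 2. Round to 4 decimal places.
\phi_{22} = 0.3730

The PACF at lag k is phi_{kk}, the last component of the solution
to the Yule-Walker system G_k phi = r_k where
  (G_k)_{ij} = rho(|i - j|), (r_k)_i = rho(i), i,j = 1..k.
Equivalently, Durbin-Levinson gives phi_{kk} iteratively:
  phi_{11} = rho(1)
  phi_{kk} = [rho(k) - sum_{j=1..k-1} phi_{k-1,j} rho(k-j)]
            / [1 - sum_{j=1..k-1} phi_{k-1,j} rho(j)],
  phi_{k,j} = phi_{k-1,j} - phi_{kk} phi_{k-1,k-j},  j = 1..k-1.
Step k = 1:
  phi_11 = rho(1) = -0.7608.
Step k = 2:
  phi_22 = [rho(2) - phi_11 rho(1)] / [1 - phi_11 rho(1)] = [0.7359 - (-0.7608)(-0.7608)] / [1 - (-0.7608)(-0.7608)]
         = 0.15708336 / 0.42118336 = 0.373.
Therefore phi_{22} = 0.3730.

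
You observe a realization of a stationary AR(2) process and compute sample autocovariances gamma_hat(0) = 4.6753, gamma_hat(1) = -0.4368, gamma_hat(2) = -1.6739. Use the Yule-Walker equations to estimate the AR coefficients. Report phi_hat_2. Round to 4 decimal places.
\hat\phi_{2} = -0.3700

The Yule-Walker equations for an AR(p) process read, in matrix form,
  Gamma_p phi = r_p,   with   (Gamma_p)_{ij} = gamma(|i - j|),
                       (r_p)_i = gamma(i),   i,j = 1..p.
Substitute the sample gammas (Toeplitz matrix and right-hand side of size 2):
  Gamma_p = [[4.6753, -0.4368], [-0.4368, 4.6753]]
  r_p     = [-0.4368, -1.6739]
Written out:
  4.6753 phi_1 - 0.4368 phi_2 = -0.4368
  -0.4368 phi_1 + 4.6753 phi_2 = -1.6739
Solve by Cramer's rule:
  det = gamma(0)^2 - gamma(1)^2 = (4.6753)^2 - (-0.4368)^2 = 21.85843009 - 0.19079424 = 21.66763585
  phi_hat_1 = [gamma(1) gamma(0) - gamma(1) gamma(2)] / det = [(-0.4368)(4.6753) - (-0.4368)(-1.6739)] / 21.66763585 = -2.77333056 / 21.66763585 = -0.128
  phi_hat_2 = [gamma(0) gamma(2) - gamma(1)^2] / det = [(4.6753)(-1.6739) - (-0.4368)^2] / 21.66763585 = -8.01677891 / 21.66763585 = -0.37
So phi_hat = [-0.1280, -0.3700].
Therefore phi_hat_2 = -0.3700.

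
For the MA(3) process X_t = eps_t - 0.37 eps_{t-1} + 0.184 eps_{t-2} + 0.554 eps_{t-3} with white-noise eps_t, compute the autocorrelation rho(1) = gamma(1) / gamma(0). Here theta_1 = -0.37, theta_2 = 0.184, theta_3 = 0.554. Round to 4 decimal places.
\rho(1) = -0.2275

For an MA(q) process with theta_0 = 1, the autocovariance is
  gamma(k) = sigma^2 * sum_{i=0..q-k} theta_i * theta_{i+k},
and rho(k) = gamma(k) / gamma(0). Sigma^2 cancels.
  numerator   = (1)*(-0.37) + (-0.37)*(0.184) + (0.184)*(0.554) = -0.336144.
  denominator = (1)^2 + (-0.37)^2 + (0.184)^2 + (0.554)^2 = 1.477672.
  rho(1) = -0.336144 / 1.477672 = -0.2275.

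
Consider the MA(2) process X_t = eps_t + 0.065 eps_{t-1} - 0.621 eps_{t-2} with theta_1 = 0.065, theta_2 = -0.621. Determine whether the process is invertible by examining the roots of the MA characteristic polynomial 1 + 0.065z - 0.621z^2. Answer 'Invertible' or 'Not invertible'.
\text{Invertible}

The MA(q) characteristic polynomial is P(z) = 1 + 0.065z - 0.621z^2.
Invertibility requires all roots to lie outside the unit circle, i.e. |z| > 1 for every root.
Set 1 + (0.065) z + (-0.621) z^2 = 0, i.e. a z^2 + b z + c = 0 with a = -0.621, b = 0.065, c = 1.
Discriminant D = b^2 - 4ac = (0.065)^2 - 4*(-0.621)*1 = 0.004225 - (-2.484) = 2.488225.
D >= 0, so the roots are real: z = (-b +/- sqrt(D)) / (2a) = (-0.065 +/- 1.577411) / (-1.242).
  z_1 = (-0.065 + 1.577411) / (-1.242) = -1.2177,   |z_1| = 1.2177.
  z_2 = (-0.065 - 1.577411) / (-1.242) = 1.3224,   |z_2| = 1.3224.
Moduli of all roots: 1.2177, 1.3224.
All moduli strictly greater than 1? Yes.
Verdict: Invertible.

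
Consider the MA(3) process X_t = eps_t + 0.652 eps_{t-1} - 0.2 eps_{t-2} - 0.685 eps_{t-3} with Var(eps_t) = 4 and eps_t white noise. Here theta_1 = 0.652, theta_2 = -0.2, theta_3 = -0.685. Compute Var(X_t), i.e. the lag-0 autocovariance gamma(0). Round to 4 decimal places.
\gamma(0) = 7.7373

For an MA(q) process X_t = eps_t + sum_i theta_i eps_{t-i} with
Var(eps_t) = sigma^2, the variance is
  gamma(0) = sigma^2 * (1 + sum_i theta_i^2).
  sum_i theta_i^2 = (0.652)^2 + (-0.2)^2 + (-0.685)^2 = 0.425104 + 0.04 + 0.469225 = 0.934329.
  gamma(0) = 4 * (1 + 0.934329) = 4 * 1.934329 = 7.737316, which rounds to 7.7373.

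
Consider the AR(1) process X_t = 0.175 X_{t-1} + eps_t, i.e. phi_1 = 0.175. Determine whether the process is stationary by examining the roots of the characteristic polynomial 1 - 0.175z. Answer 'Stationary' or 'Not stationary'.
\text{Stationary}

The AR(p) characteristic polynomial is P(z) = 1 - 0.175z.
Stationarity requires all roots to lie outside the unit circle, i.e. |z| > 1 for every root.
This is linear in z: 1 + (-0.175) z = 0  =>  z = -1/(-0.175) = 5.714286,  |z| = 5.714286.
Moduli of all roots: 5.7143.
All moduli strictly greater than 1? Yes.
Verdict: Stationary.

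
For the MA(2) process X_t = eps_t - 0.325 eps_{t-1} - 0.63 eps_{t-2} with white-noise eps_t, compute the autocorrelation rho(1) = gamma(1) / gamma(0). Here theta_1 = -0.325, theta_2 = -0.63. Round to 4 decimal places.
\rho(1) = -0.0800

For an MA(q) process with theta_0 = 1, the autocovariance is
  gamma(k) = sigma^2 * sum_{i=0..q-k} theta_i * theta_{i+k},
and rho(k) = gamma(k) / gamma(0). Sigma^2 cancels.
  numerator   = (1)*(-0.325) + (-0.325)*(-0.63) = -0.12025.
  denominator = (1)^2 + (-0.325)^2 + (-0.63)^2 = 1.502525.
  rho(1) = -0.12025 / 1.502525 = -0.0800.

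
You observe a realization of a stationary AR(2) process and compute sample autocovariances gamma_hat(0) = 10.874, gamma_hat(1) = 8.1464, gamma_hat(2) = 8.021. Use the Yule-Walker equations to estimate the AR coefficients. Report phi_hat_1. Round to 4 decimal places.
\hat\phi_{1} = 0.4480

The Yule-Walker equations for an AR(p) process read, in matrix form,
  Gamma_p phi = r_p,   with   (Gamma_p)_{ij} = gamma(|i - j|),
                       (r_p)_i = gamma(i),   i,j = 1..p.
Substitute the sample gammas (Toeplitz matrix and right-hand side of size 2):
  Gamma_p = [[10.874, 8.1464], [8.1464, 10.874]]
  r_p     = [8.1464, 8.021]
Written out:
  10.874 phi_1 + 8.1464 phi_2 = 8.1464
  8.1464 phi_1 + 10.874 phi_2 = 8.021
Solve by Cramer's rule:
  det = gamma(0)^2 - gamma(1)^2 = (10.874)^2 - (8.1464)^2 = 118.243876 - 66.36383296 = 51.88004304
  phi_hat_1 = [gamma(1) gamma(0) - gamma(1) gamma(2)] / det = [(8.1464)(10.874) - (8.1464)(8.021)] / 51.88004304 = 23.2416792 / 51.88004304 = 0.448
  phi_hat_2 = [gamma(0) gamma(2) - gamma(1)^2] / det = [(10.874)(8.021) - (8.1464)^2] / 51.88004304 = 20.85652104 / 51.88004304 = 0.402
So phi_hat = [0.4480, 0.4020].
Therefore phi_hat_1 = 0.4480.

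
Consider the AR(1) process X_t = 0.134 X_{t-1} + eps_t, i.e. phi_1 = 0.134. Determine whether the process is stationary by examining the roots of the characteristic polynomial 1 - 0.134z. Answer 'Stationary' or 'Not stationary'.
\text{Stationary}

The AR(p) characteristic polynomial is P(z) = 1 - 0.134z.
Stationarity requires all roots to lie outside the unit circle, i.e. |z| > 1 for every root.
This is linear in z: 1 + (-0.134) z = 0  =>  z = -1/(-0.134) = 7.462687,  |z| = 7.462687.
Moduli of all roots: 7.4627.
All moduli strictly greater than 1? Yes.
Verdict: Stationary.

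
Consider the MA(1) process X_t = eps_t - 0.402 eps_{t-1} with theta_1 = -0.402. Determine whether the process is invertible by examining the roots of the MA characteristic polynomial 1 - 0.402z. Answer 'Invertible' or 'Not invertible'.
\text{Invertible}

The MA(q) characteristic polynomial is P(z) = 1 - 0.402z.
Invertibility requires all roots to lie outside the unit circle, i.e. |z| > 1 for every root.
This is linear in z: 1 + (-0.402) z = 0  =>  z = -1/(-0.402) = 2.487562,  |z| = 2.487562.
Moduli of all roots: 2.4876.
All moduli strictly greater than 1? Yes.
Verdict: Invertible.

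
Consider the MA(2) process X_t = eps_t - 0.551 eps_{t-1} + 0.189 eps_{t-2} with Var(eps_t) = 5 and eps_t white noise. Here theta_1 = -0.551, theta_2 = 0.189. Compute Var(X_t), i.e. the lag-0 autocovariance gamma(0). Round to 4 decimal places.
\gamma(0) = 6.6966

For an MA(q) process X_t = eps_t + sum_i theta_i eps_{t-i} with
Var(eps_t) = sigma^2, the variance is
  gamma(0) = sigma^2 * (1 + sum_i theta_i^2).
  sum_i theta_i^2 = (-0.551)^2 + (0.189)^2 = 0.303601 + 0.035721 = 0.339322.
  gamma(0) = 5 * (1 + 0.339322) = 5 * 1.339322 = 6.69661, which rounds to 6.6966.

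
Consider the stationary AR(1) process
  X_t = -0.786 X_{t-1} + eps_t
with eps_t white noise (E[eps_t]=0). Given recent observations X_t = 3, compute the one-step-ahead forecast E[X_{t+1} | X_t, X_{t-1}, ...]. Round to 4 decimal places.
E[X_{t+1} \mid \mathcal F_t] = -2.3580

For an AR(p) model X_t = c + sum_i phi_i X_{t-i} + eps_t, the
one-step-ahead conditional mean is
  E[X_{t+1} | X_t, ...] = c + sum_i phi_i X_{t+1-i}.
Substitute known values:
  E[X_{t+1} | ...] = (-0.786) * (3)
                   = -2.3580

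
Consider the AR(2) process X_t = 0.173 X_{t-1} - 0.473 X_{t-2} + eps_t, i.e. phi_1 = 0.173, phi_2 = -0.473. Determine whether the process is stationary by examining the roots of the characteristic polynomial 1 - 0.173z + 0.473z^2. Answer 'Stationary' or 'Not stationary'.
\text{Stationary}

The AR(p) characteristic polynomial is P(z) = 1 - 0.173z + 0.473z^2.
Stationarity requires all roots to lie outside the unit circle, i.e. |z| > 1 for every root.
Set 1 + (-0.173) z + (0.473) z^2 = 0, i.e. a z^2 + b z + c = 0 with a = 0.473, b = -0.173, c = 1.
Discriminant D = b^2 - 4ac = (-0.173)^2 - 4*(0.473)*1 = 0.029929 - (1.892) = -1.862071.
D < 0, so the roots are the complex-conjugate pair z = (-b +/- i sqrt(-D)) / (2a) = 0.1829 +/- 1.4425i.
For a conjugate pair |z|^2 = z * conj(z) = (product of roots) = c/a = 1/(0.473) = 2.114165, so |z| = sqrt(2.114165) = 1.454 for both roots.
Moduli of all roots: 1.4540, 1.4540.
All moduli strictly greater than 1? Yes.
Verdict: Stationary.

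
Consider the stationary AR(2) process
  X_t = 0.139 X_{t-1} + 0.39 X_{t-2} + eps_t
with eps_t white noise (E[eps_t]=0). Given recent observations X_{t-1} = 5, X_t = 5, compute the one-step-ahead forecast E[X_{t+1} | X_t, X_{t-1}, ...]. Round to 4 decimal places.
E[X_{t+1} \mid \mathcal F_t] = 2.6450

For an AR(p) model X_t = c + sum_i phi_i X_{t-i} + eps_t, the
one-step-ahead conditional mean is
  E[X_{t+1} | X_t, ...] = c + sum_i phi_i X_{t+1-i}.
Substitute known values:
  E[X_{t+1} | ...] = (0.139) * (5) + (0.39) * (5)
                   = 2.6450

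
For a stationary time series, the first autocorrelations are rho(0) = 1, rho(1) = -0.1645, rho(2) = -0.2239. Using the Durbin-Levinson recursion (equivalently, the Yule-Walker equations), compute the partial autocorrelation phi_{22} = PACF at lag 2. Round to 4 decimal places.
\phi_{22} = -0.2579

The PACF at lag k is phi_{kk}, the last component of the solution
to the Yule-Walker system G_k phi = r_k where
  (G_k)_{ij} = rho(|i - j|), (r_k)_i = rho(i), i,j = 1..k.
Equivalently, Durbin-Levinson gives phi_{kk} iteratively:
  phi_{11} = rho(1)
  phi_{kk} = [rho(k) - sum_{j=1..k-1} phi_{k-1,j} rho(k-j)]
            / [1 - sum_{j=1..k-1} phi_{k-1,j} rho(j)],
  phi_{k,j} = phi_{k-1,j} - phi_{kk} phi_{k-1,k-j},  j = 1..k-1.
Step k = 1:
  phi_11 = rho(1) = -0.1645.
Step k = 2:
  phi_22 = [rho(2) - phi_11 rho(1)] / [1 - phi_11 rho(1)] = [-0.2239 - (-0.1645)(-0.1645)] / [1 - (-0.1645)(-0.1645)]
         = -0.25096025 / 0.97293975 = -0.2579.
Therefore phi_{22} = -0.2579.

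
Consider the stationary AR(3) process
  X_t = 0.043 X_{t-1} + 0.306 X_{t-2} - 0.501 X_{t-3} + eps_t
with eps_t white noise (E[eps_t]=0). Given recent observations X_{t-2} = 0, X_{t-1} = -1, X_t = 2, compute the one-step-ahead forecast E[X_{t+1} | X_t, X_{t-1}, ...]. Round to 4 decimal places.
E[X_{t+1} \mid \mathcal F_t] = -0.2200

For an AR(p) model X_t = c + sum_i phi_i X_{t-i} + eps_t, the
one-step-ahead conditional mean is
  E[X_{t+1} | X_t, ...] = c + sum_i phi_i X_{t+1-i}.
Substitute known values:
  E[X_{t+1} | ...] = (0.043) * (2) + (0.306) * (-1) + (-0.501) * (0)
                   = -0.2200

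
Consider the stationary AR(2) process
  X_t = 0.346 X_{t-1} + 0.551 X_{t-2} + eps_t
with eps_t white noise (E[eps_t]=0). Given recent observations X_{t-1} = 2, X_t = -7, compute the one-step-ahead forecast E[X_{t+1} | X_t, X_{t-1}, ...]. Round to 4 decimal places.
E[X_{t+1} \mid \mathcal F_t] = -1.3200

For an AR(p) model X_t = c + sum_i phi_i X_{t-i} + eps_t, the
one-step-ahead conditional mean is
  E[X_{t+1} | X_t, ...] = c + sum_i phi_i X_{t+1-i}.
Substitute known values:
  E[X_{t+1} | ...] = (0.346) * (-7) + (0.551) * (2)
                   = -1.3200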